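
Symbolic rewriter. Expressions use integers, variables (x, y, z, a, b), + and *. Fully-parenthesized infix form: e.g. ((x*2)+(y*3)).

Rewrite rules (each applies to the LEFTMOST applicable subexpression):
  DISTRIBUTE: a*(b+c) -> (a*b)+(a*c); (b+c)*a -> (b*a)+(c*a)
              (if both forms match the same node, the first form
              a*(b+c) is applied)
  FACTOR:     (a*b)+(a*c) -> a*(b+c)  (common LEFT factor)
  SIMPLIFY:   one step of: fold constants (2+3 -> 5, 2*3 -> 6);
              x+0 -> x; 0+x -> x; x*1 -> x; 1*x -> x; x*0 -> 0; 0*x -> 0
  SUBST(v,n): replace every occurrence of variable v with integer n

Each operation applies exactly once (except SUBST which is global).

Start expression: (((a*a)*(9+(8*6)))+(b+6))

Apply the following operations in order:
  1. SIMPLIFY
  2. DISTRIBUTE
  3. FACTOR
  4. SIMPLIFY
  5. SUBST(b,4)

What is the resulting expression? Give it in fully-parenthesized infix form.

Answer: (((a*a)*57)+(4+6))

Derivation:
Start: (((a*a)*(9+(8*6)))+(b+6))
Apply SIMPLIFY at LRR (target: (8*6)): (((a*a)*(9+(8*6)))+(b+6)) -> (((a*a)*(9+48))+(b+6))
Apply DISTRIBUTE at L (target: ((a*a)*(9+48))): (((a*a)*(9+48))+(b+6)) -> ((((a*a)*9)+((a*a)*48))+(b+6))
Apply FACTOR at L (target: (((a*a)*9)+((a*a)*48))): ((((a*a)*9)+((a*a)*48))+(b+6)) -> (((a*a)*(9+48))+(b+6))
Apply SIMPLIFY at LR (target: (9+48)): (((a*a)*(9+48))+(b+6)) -> (((a*a)*57)+(b+6))
Apply SUBST(b,4): (((a*a)*57)+(b+6)) -> (((a*a)*57)+(4+6))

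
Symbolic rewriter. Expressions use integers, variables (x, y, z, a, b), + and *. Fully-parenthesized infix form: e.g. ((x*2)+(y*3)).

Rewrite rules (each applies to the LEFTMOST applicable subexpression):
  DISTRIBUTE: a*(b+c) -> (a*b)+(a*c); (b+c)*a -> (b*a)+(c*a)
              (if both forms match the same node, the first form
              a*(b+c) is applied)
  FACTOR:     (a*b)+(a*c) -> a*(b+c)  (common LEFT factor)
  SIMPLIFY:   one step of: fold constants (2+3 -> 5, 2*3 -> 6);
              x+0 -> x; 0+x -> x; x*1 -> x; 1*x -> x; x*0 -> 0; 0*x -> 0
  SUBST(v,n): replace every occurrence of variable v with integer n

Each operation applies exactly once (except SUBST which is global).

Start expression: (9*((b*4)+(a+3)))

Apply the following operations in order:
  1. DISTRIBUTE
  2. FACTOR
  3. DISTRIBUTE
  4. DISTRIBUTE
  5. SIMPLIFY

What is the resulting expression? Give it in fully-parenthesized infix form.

Start: (9*((b*4)+(a+3)))
Apply DISTRIBUTE at root (target: (9*((b*4)+(a+3)))): (9*((b*4)+(a+3))) -> ((9*(b*4))+(9*(a+3)))
Apply FACTOR at root (target: ((9*(b*4))+(9*(a+3)))): ((9*(b*4))+(9*(a+3))) -> (9*((b*4)+(a+3)))
Apply DISTRIBUTE at root (target: (9*((b*4)+(a+3)))): (9*((b*4)+(a+3))) -> ((9*(b*4))+(9*(a+3)))
Apply DISTRIBUTE at R (target: (9*(a+3))): ((9*(b*4))+(9*(a+3))) -> ((9*(b*4))+((9*a)+(9*3)))
Apply SIMPLIFY at RR (target: (9*3)): ((9*(b*4))+((9*a)+(9*3))) -> ((9*(b*4))+((9*a)+27))

Answer: ((9*(b*4))+((9*a)+27))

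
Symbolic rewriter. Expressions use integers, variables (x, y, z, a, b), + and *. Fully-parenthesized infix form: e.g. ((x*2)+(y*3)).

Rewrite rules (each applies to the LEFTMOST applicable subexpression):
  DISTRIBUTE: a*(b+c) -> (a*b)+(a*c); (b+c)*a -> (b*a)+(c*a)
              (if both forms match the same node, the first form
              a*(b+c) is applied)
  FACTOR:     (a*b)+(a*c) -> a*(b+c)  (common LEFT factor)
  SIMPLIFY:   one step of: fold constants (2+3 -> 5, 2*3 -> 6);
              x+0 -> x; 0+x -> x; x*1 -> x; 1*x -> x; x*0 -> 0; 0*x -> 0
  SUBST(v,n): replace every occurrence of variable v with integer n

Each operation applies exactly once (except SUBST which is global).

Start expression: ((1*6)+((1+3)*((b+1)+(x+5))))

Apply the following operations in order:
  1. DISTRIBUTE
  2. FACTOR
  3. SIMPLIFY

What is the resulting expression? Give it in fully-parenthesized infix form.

Answer: (6+((1+3)*((b+1)+(x+5))))

Derivation:
Start: ((1*6)+((1+3)*((b+1)+(x+5))))
Apply DISTRIBUTE at R (target: ((1+3)*((b+1)+(x+5)))): ((1*6)+((1+3)*((b+1)+(x+5)))) -> ((1*6)+(((1+3)*(b+1))+((1+3)*(x+5))))
Apply FACTOR at R (target: (((1+3)*(b+1))+((1+3)*(x+5)))): ((1*6)+(((1+3)*(b+1))+((1+3)*(x+5)))) -> ((1*6)+((1+3)*((b+1)+(x+5))))
Apply SIMPLIFY at L (target: (1*6)): ((1*6)+((1+3)*((b+1)+(x+5)))) -> (6+((1+3)*((b+1)+(x+5))))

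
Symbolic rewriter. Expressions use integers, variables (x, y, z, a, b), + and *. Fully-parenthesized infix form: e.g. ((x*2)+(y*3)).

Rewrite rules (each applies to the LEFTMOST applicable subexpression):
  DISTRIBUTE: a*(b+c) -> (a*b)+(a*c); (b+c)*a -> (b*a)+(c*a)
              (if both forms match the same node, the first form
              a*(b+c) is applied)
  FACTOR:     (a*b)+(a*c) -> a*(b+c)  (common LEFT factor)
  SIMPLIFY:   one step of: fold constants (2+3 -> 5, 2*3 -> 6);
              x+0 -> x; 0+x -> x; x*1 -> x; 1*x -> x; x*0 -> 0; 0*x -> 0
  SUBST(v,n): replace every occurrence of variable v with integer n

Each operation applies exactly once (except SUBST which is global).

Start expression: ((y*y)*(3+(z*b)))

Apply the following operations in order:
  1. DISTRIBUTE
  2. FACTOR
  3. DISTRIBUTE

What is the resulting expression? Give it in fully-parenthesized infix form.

Answer: (((y*y)*3)+((y*y)*(z*b)))

Derivation:
Start: ((y*y)*(3+(z*b)))
Apply DISTRIBUTE at root (target: ((y*y)*(3+(z*b)))): ((y*y)*(3+(z*b))) -> (((y*y)*3)+((y*y)*(z*b)))
Apply FACTOR at root (target: (((y*y)*3)+((y*y)*(z*b)))): (((y*y)*3)+((y*y)*(z*b))) -> ((y*y)*(3+(z*b)))
Apply DISTRIBUTE at root (target: ((y*y)*(3+(z*b)))): ((y*y)*(3+(z*b))) -> (((y*y)*3)+((y*y)*(z*b)))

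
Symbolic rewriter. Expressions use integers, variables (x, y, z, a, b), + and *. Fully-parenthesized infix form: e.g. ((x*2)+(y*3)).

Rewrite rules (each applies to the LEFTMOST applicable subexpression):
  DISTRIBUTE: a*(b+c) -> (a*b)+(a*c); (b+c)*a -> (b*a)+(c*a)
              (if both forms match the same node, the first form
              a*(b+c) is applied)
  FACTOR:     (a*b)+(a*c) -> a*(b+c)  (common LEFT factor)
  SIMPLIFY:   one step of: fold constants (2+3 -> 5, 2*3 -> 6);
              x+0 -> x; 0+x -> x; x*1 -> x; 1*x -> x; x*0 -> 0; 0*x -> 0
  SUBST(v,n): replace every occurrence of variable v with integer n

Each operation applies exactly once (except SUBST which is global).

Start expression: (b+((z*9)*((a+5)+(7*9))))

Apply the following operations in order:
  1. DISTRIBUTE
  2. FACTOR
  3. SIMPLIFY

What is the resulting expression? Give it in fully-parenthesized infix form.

Answer: (b+((z*9)*((a+5)+63)))

Derivation:
Start: (b+((z*9)*((a+5)+(7*9))))
Apply DISTRIBUTE at R (target: ((z*9)*((a+5)+(7*9)))): (b+((z*9)*((a+5)+(7*9)))) -> (b+(((z*9)*(a+5))+((z*9)*(7*9))))
Apply FACTOR at R (target: (((z*9)*(a+5))+((z*9)*(7*9)))): (b+(((z*9)*(a+5))+((z*9)*(7*9)))) -> (b+((z*9)*((a+5)+(7*9))))
Apply SIMPLIFY at RRR (target: (7*9)): (b+((z*9)*((a+5)+(7*9)))) -> (b+((z*9)*((a+5)+63)))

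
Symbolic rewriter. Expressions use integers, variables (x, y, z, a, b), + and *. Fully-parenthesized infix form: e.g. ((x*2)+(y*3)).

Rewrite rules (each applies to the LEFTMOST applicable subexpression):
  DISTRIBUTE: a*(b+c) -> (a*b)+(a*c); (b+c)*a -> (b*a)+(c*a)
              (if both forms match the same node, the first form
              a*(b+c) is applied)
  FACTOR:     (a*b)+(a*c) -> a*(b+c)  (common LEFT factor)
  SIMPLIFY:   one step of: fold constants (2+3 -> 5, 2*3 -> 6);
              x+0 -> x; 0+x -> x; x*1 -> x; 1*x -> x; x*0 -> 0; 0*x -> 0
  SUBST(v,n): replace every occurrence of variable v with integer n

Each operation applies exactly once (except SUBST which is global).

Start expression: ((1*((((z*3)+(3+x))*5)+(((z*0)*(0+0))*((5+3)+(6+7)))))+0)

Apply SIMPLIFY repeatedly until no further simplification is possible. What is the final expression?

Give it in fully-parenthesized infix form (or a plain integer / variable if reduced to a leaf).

Start: ((1*((((z*3)+(3+x))*5)+(((z*0)*(0+0))*((5+3)+(6+7)))))+0)
Step 1: at root: ((1*((((z*3)+(3+x))*5)+(((z*0)*(0+0))*((5+3)+(6+7)))))+0) -> (1*((((z*3)+(3+x))*5)+(((z*0)*(0+0))*((5+3)+(6+7))))); overall: ((1*((((z*3)+(3+x))*5)+(((z*0)*(0+0))*((5+3)+(6+7)))))+0) -> (1*((((z*3)+(3+x))*5)+(((z*0)*(0+0))*((5+3)+(6+7)))))
Step 2: at root: (1*((((z*3)+(3+x))*5)+(((z*0)*(0+0))*((5+3)+(6+7))))) -> ((((z*3)+(3+x))*5)+(((z*0)*(0+0))*((5+3)+(6+7)))); overall: (1*((((z*3)+(3+x))*5)+(((z*0)*(0+0))*((5+3)+(6+7))))) -> ((((z*3)+(3+x))*5)+(((z*0)*(0+0))*((5+3)+(6+7))))
Step 3: at RLL: (z*0) -> 0; overall: ((((z*3)+(3+x))*5)+(((z*0)*(0+0))*((5+3)+(6+7)))) -> ((((z*3)+(3+x))*5)+((0*(0+0))*((5+3)+(6+7))))
Step 4: at RL: (0*(0+0)) -> 0; overall: ((((z*3)+(3+x))*5)+((0*(0+0))*((5+3)+(6+7)))) -> ((((z*3)+(3+x))*5)+(0*((5+3)+(6+7))))
Step 5: at R: (0*((5+3)+(6+7))) -> 0; overall: ((((z*3)+(3+x))*5)+(0*((5+3)+(6+7)))) -> ((((z*3)+(3+x))*5)+0)
Step 6: at root: ((((z*3)+(3+x))*5)+0) -> (((z*3)+(3+x))*5); overall: ((((z*3)+(3+x))*5)+0) -> (((z*3)+(3+x))*5)
Fixed point: (((z*3)+(3+x))*5)

Answer: (((z*3)+(3+x))*5)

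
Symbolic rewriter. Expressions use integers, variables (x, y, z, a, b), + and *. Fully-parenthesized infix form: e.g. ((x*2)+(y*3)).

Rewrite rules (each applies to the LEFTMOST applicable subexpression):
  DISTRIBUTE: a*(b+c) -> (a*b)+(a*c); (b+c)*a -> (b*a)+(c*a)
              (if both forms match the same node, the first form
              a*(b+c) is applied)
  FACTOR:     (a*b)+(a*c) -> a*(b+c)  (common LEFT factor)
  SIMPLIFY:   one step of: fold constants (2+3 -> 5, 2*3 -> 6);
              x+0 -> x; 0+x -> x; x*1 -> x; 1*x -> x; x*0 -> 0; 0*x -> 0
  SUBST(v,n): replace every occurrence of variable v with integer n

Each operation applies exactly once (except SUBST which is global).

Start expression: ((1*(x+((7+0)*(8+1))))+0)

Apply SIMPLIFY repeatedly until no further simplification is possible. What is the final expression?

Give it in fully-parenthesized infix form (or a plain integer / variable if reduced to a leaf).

Answer: (x+63)

Derivation:
Start: ((1*(x+((7+0)*(8+1))))+0)
Step 1: at root: ((1*(x+((7+0)*(8+1))))+0) -> (1*(x+((7+0)*(8+1)))); overall: ((1*(x+((7+0)*(8+1))))+0) -> (1*(x+((7+0)*(8+1))))
Step 2: at root: (1*(x+((7+0)*(8+1)))) -> (x+((7+0)*(8+1))); overall: (1*(x+((7+0)*(8+1)))) -> (x+((7+0)*(8+1)))
Step 3: at RL: (7+0) -> 7; overall: (x+((7+0)*(8+1))) -> (x+(7*(8+1)))
Step 4: at RR: (8+1) -> 9; overall: (x+(7*(8+1))) -> (x+(7*9))
Step 5: at R: (7*9) -> 63; overall: (x+(7*9)) -> (x+63)
Fixed point: (x+63)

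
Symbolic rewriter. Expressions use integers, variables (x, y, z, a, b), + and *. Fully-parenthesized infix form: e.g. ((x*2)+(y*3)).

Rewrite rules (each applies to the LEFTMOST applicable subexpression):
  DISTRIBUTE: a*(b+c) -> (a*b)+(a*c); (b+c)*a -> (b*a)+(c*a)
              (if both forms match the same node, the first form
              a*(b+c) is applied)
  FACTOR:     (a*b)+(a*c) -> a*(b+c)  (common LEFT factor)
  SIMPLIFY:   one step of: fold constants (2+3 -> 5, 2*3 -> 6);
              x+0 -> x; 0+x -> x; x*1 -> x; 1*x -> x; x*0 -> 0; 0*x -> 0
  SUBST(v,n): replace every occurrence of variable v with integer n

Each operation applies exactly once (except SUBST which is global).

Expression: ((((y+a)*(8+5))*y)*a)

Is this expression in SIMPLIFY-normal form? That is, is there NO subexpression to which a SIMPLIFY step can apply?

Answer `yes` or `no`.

Answer: no

Derivation:
Expression: ((((y+a)*(8+5))*y)*a)
Scanning for simplifiable subexpressions (pre-order)...
  at root: ((((y+a)*(8+5))*y)*a) (not simplifiable)
  at L: (((y+a)*(8+5))*y) (not simplifiable)
  at LL: ((y+a)*(8+5)) (not simplifiable)
  at LLL: (y+a) (not simplifiable)
  at LLR: (8+5) (SIMPLIFIABLE)
Found simplifiable subexpr at path LLR: (8+5)
One SIMPLIFY step would give: ((((y+a)*13)*y)*a)
-> NOT in normal form.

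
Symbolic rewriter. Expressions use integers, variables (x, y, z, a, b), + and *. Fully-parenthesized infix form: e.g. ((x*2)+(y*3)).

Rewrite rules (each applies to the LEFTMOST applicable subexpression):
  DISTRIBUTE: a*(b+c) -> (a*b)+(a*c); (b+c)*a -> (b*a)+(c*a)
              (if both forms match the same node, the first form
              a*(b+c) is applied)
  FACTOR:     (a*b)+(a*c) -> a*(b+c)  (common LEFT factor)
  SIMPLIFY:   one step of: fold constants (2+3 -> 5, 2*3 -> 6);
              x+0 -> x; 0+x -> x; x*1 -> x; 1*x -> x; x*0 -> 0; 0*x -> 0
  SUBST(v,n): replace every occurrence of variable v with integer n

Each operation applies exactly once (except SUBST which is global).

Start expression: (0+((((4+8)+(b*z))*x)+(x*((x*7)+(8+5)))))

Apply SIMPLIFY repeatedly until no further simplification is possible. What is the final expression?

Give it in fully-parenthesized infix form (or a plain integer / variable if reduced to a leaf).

Start: (0+((((4+8)+(b*z))*x)+(x*((x*7)+(8+5)))))
Step 1: at root: (0+((((4+8)+(b*z))*x)+(x*((x*7)+(8+5))))) -> ((((4+8)+(b*z))*x)+(x*((x*7)+(8+5)))); overall: (0+((((4+8)+(b*z))*x)+(x*((x*7)+(8+5))))) -> ((((4+8)+(b*z))*x)+(x*((x*7)+(8+5))))
Step 2: at LLL: (4+8) -> 12; overall: ((((4+8)+(b*z))*x)+(x*((x*7)+(8+5)))) -> (((12+(b*z))*x)+(x*((x*7)+(8+5))))
Step 3: at RRR: (8+5) -> 13; overall: (((12+(b*z))*x)+(x*((x*7)+(8+5)))) -> (((12+(b*z))*x)+(x*((x*7)+13)))
Fixed point: (((12+(b*z))*x)+(x*((x*7)+13)))

Answer: (((12+(b*z))*x)+(x*((x*7)+13)))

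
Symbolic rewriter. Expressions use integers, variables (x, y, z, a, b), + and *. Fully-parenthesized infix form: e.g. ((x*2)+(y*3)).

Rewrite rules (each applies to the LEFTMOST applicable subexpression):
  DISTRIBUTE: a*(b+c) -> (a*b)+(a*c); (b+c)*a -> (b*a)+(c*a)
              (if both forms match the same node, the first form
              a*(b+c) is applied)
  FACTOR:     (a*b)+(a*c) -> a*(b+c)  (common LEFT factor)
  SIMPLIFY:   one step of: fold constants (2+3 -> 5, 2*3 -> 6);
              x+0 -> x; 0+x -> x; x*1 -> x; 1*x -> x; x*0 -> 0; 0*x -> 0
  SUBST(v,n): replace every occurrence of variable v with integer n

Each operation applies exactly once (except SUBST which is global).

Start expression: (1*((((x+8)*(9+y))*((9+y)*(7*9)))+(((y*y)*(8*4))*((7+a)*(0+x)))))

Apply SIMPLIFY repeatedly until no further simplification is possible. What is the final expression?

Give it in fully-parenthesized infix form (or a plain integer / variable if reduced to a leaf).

Answer: ((((x+8)*(9+y))*((9+y)*63))+(((y*y)*32)*((7+a)*x)))

Derivation:
Start: (1*((((x+8)*(9+y))*((9+y)*(7*9)))+(((y*y)*(8*4))*((7+a)*(0+x)))))
Step 1: at root: (1*((((x+8)*(9+y))*((9+y)*(7*9)))+(((y*y)*(8*4))*((7+a)*(0+x))))) -> ((((x+8)*(9+y))*((9+y)*(7*9)))+(((y*y)*(8*4))*((7+a)*(0+x)))); overall: (1*((((x+8)*(9+y))*((9+y)*(7*9)))+(((y*y)*(8*4))*((7+a)*(0+x))))) -> ((((x+8)*(9+y))*((9+y)*(7*9)))+(((y*y)*(8*4))*((7+a)*(0+x))))
Step 2: at LRR: (7*9) -> 63; overall: ((((x+8)*(9+y))*((9+y)*(7*9)))+(((y*y)*(8*4))*((7+a)*(0+x)))) -> ((((x+8)*(9+y))*((9+y)*63))+(((y*y)*(8*4))*((7+a)*(0+x))))
Step 3: at RLR: (8*4) -> 32; overall: ((((x+8)*(9+y))*((9+y)*63))+(((y*y)*(8*4))*((7+a)*(0+x)))) -> ((((x+8)*(9+y))*((9+y)*63))+(((y*y)*32)*((7+a)*(0+x))))
Step 4: at RRR: (0+x) -> x; overall: ((((x+8)*(9+y))*((9+y)*63))+(((y*y)*32)*((7+a)*(0+x)))) -> ((((x+8)*(9+y))*((9+y)*63))+(((y*y)*32)*((7+a)*x)))
Fixed point: ((((x+8)*(9+y))*((9+y)*63))+(((y*y)*32)*((7+a)*x)))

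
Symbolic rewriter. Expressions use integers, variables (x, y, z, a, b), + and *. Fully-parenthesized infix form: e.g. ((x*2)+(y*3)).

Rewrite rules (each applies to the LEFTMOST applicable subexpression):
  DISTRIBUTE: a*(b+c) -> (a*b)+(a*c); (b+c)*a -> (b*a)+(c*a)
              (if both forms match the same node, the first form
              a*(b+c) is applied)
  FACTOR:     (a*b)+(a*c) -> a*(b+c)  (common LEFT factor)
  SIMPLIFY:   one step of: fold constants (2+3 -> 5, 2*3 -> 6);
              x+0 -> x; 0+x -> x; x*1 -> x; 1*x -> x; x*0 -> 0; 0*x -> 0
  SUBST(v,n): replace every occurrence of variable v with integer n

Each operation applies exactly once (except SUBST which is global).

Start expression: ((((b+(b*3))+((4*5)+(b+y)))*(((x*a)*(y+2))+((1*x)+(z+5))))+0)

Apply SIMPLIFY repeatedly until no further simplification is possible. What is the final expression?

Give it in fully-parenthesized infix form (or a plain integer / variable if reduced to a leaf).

Answer: (((b+(b*3))+(20+(b+y)))*(((x*a)*(y+2))+(x+(z+5))))

Derivation:
Start: ((((b+(b*3))+((4*5)+(b+y)))*(((x*a)*(y+2))+((1*x)+(z+5))))+0)
Step 1: at root: ((((b+(b*3))+((4*5)+(b+y)))*(((x*a)*(y+2))+((1*x)+(z+5))))+0) -> (((b+(b*3))+((4*5)+(b+y)))*(((x*a)*(y+2))+((1*x)+(z+5)))); overall: ((((b+(b*3))+((4*5)+(b+y)))*(((x*a)*(y+2))+((1*x)+(z+5))))+0) -> (((b+(b*3))+((4*5)+(b+y)))*(((x*a)*(y+2))+((1*x)+(z+5))))
Step 2: at LRL: (4*5) -> 20; overall: (((b+(b*3))+((4*5)+(b+y)))*(((x*a)*(y+2))+((1*x)+(z+5)))) -> (((b+(b*3))+(20+(b+y)))*(((x*a)*(y+2))+((1*x)+(z+5))))
Step 3: at RRL: (1*x) -> x; overall: (((b+(b*3))+(20+(b+y)))*(((x*a)*(y+2))+((1*x)+(z+5)))) -> (((b+(b*3))+(20+(b+y)))*(((x*a)*(y+2))+(x+(z+5))))
Fixed point: (((b+(b*3))+(20+(b+y)))*(((x*a)*(y+2))+(x+(z+5))))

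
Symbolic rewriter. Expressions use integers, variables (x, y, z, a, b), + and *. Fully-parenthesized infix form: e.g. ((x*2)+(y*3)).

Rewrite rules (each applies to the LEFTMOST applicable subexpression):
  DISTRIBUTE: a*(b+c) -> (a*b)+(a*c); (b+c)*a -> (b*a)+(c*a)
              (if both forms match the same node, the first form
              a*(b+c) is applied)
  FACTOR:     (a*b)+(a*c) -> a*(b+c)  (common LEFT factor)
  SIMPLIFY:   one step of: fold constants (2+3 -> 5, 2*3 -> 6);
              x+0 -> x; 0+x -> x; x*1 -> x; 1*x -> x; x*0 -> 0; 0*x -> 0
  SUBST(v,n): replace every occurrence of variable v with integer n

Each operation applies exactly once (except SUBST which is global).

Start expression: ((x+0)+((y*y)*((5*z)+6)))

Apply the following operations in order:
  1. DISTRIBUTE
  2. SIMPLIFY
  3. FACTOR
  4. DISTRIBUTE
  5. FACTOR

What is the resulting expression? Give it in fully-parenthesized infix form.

Answer: (x+((y*y)*((5*z)+6)))

Derivation:
Start: ((x+0)+((y*y)*((5*z)+6)))
Apply DISTRIBUTE at R (target: ((y*y)*((5*z)+6))): ((x+0)+((y*y)*((5*z)+6))) -> ((x+0)+(((y*y)*(5*z))+((y*y)*6)))
Apply SIMPLIFY at L (target: (x+0)): ((x+0)+(((y*y)*(5*z))+((y*y)*6))) -> (x+(((y*y)*(5*z))+((y*y)*6)))
Apply FACTOR at R (target: (((y*y)*(5*z))+((y*y)*6))): (x+(((y*y)*(5*z))+((y*y)*6))) -> (x+((y*y)*((5*z)+6)))
Apply DISTRIBUTE at R (target: ((y*y)*((5*z)+6))): (x+((y*y)*((5*z)+6))) -> (x+(((y*y)*(5*z))+((y*y)*6)))
Apply FACTOR at R (target: (((y*y)*(5*z))+((y*y)*6))): (x+(((y*y)*(5*z))+((y*y)*6))) -> (x+((y*y)*((5*z)+6)))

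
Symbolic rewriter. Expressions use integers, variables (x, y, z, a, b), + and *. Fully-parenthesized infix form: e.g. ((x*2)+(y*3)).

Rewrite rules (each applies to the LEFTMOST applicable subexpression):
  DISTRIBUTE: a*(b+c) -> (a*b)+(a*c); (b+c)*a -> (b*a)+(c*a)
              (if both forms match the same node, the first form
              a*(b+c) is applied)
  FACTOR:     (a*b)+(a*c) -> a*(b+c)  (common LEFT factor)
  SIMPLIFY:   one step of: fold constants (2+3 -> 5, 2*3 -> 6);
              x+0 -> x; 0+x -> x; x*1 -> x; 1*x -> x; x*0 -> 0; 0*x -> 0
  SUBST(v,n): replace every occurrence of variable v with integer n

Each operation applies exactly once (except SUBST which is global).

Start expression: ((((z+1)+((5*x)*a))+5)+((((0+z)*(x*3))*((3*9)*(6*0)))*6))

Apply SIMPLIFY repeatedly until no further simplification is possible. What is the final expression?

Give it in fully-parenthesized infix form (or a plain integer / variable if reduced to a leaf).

Start: ((((z+1)+((5*x)*a))+5)+((((0+z)*(x*3))*((3*9)*(6*0)))*6))
Step 1: at RLLL: (0+z) -> z; overall: ((((z+1)+((5*x)*a))+5)+((((0+z)*(x*3))*((3*9)*(6*0)))*6)) -> ((((z+1)+((5*x)*a))+5)+(((z*(x*3))*((3*9)*(6*0)))*6))
Step 2: at RLRL: (3*9) -> 27; overall: ((((z+1)+((5*x)*a))+5)+(((z*(x*3))*((3*9)*(6*0)))*6)) -> ((((z+1)+((5*x)*a))+5)+(((z*(x*3))*(27*(6*0)))*6))
Step 3: at RLRR: (6*0) -> 0; overall: ((((z+1)+((5*x)*a))+5)+(((z*(x*3))*(27*(6*0)))*6)) -> ((((z+1)+((5*x)*a))+5)+(((z*(x*3))*(27*0))*6))
Step 4: at RLR: (27*0) -> 0; overall: ((((z+1)+((5*x)*a))+5)+(((z*(x*3))*(27*0))*6)) -> ((((z+1)+((5*x)*a))+5)+(((z*(x*3))*0)*6))
Step 5: at RL: ((z*(x*3))*0) -> 0; overall: ((((z+1)+((5*x)*a))+5)+(((z*(x*3))*0)*6)) -> ((((z+1)+((5*x)*a))+5)+(0*6))
Step 6: at R: (0*6) -> 0; overall: ((((z+1)+((5*x)*a))+5)+(0*6)) -> ((((z+1)+((5*x)*a))+5)+0)
Step 7: at root: ((((z+1)+((5*x)*a))+5)+0) -> (((z+1)+((5*x)*a))+5); overall: ((((z+1)+((5*x)*a))+5)+0) -> (((z+1)+((5*x)*a))+5)
Fixed point: (((z+1)+((5*x)*a))+5)

Answer: (((z+1)+((5*x)*a))+5)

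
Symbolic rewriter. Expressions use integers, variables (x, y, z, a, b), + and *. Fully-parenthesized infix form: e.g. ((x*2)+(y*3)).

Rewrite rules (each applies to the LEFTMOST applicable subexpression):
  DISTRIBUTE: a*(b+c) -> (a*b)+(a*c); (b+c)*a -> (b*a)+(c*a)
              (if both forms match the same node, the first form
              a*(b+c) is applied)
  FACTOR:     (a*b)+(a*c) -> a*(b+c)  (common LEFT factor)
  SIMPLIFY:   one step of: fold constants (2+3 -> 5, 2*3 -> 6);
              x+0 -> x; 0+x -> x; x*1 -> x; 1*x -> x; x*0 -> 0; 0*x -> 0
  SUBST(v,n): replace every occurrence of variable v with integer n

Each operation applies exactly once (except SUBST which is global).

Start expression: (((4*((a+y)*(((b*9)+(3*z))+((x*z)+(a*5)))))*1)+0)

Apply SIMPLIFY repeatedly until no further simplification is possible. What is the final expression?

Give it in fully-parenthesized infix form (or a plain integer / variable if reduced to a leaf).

Answer: (4*((a+y)*(((b*9)+(3*z))+((x*z)+(a*5)))))

Derivation:
Start: (((4*((a+y)*(((b*9)+(3*z))+((x*z)+(a*5)))))*1)+0)
Step 1: at root: (((4*((a+y)*(((b*9)+(3*z))+((x*z)+(a*5)))))*1)+0) -> ((4*((a+y)*(((b*9)+(3*z))+((x*z)+(a*5)))))*1); overall: (((4*((a+y)*(((b*9)+(3*z))+((x*z)+(a*5)))))*1)+0) -> ((4*((a+y)*(((b*9)+(3*z))+((x*z)+(a*5)))))*1)
Step 2: at root: ((4*((a+y)*(((b*9)+(3*z))+((x*z)+(a*5)))))*1) -> (4*((a+y)*(((b*9)+(3*z))+((x*z)+(a*5))))); overall: ((4*((a+y)*(((b*9)+(3*z))+((x*z)+(a*5)))))*1) -> (4*((a+y)*(((b*9)+(3*z))+((x*z)+(a*5)))))
Fixed point: (4*((a+y)*(((b*9)+(3*z))+((x*z)+(a*5)))))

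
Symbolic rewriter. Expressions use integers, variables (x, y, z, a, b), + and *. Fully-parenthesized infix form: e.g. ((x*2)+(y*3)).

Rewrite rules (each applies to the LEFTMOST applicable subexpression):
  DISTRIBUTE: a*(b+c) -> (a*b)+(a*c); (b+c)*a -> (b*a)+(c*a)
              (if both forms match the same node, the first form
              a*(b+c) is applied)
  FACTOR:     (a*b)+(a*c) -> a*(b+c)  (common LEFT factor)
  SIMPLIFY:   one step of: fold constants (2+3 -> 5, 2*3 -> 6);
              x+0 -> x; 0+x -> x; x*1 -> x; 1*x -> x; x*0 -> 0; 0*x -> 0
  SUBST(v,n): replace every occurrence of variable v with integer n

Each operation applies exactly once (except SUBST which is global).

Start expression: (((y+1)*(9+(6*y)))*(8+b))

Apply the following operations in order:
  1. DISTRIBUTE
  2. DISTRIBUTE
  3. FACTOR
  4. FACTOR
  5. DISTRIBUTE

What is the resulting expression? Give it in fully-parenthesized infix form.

Start: (((y+1)*(9+(6*y)))*(8+b))
Apply DISTRIBUTE at root (target: (((y+1)*(9+(6*y)))*(8+b))): (((y+1)*(9+(6*y)))*(8+b)) -> ((((y+1)*(9+(6*y)))*8)+(((y+1)*(9+(6*y)))*b))
Apply DISTRIBUTE at LL (target: ((y+1)*(9+(6*y)))): ((((y+1)*(9+(6*y)))*8)+(((y+1)*(9+(6*y)))*b)) -> (((((y+1)*9)+((y+1)*(6*y)))*8)+(((y+1)*(9+(6*y)))*b))
Apply FACTOR at LL (target: (((y+1)*9)+((y+1)*(6*y)))): (((((y+1)*9)+((y+1)*(6*y)))*8)+(((y+1)*(9+(6*y)))*b)) -> ((((y+1)*(9+(6*y)))*8)+(((y+1)*(9+(6*y)))*b))
Apply FACTOR at root (target: ((((y+1)*(9+(6*y)))*8)+(((y+1)*(9+(6*y)))*b))): ((((y+1)*(9+(6*y)))*8)+(((y+1)*(9+(6*y)))*b)) -> (((y+1)*(9+(6*y)))*(8+b))
Apply DISTRIBUTE at root (target: (((y+1)*(9+(6*y)))*(8+b))): (((y+1)*(9+(6*y)))*(8+b)) -> ((((y+1)*(9+(6*y)))*8)+(((y+1)*(9+(6*y)))*b))

Answer: ((((y+1)*(9+(6*y)))*8)+(((y+1)*(9+(6*y)))*b))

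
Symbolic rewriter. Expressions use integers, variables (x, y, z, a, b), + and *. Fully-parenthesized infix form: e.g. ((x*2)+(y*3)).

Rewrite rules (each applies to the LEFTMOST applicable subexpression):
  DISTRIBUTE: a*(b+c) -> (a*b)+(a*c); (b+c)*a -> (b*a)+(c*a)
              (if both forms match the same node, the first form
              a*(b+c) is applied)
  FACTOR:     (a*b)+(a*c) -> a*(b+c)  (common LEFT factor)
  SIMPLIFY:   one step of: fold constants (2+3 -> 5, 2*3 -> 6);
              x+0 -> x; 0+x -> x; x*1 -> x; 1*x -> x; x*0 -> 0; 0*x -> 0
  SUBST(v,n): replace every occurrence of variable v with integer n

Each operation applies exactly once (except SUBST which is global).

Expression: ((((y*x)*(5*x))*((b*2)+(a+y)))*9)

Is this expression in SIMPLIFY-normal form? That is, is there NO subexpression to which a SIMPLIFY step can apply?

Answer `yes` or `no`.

Expression: ((((y*x)*(5*x))*((b*2)+(a+y)))*9)
Scanning for simplifiable subexpressions (pre-order)...
  at root: ((((y*x)*(5*x))*((b*2)+(a+y)))*9) (not simplifiable)
  at L: (((y*x)*(5*x))*((b*2)+(a+y))) (not simplifiable)
  at LL: ((y*x)*(5*x)) (not simplifiable)
  at LLL: (y*x) (not simplifiable)
  at LLR: (5*x) (not simplifiable)
  at LR: ((b*2)+(a+y)) (not simplifiable)
  at LRL: (b*2) (not simplifiable)
  at LRR: (a+y) (not simplifiable)
Result: no simplifiable subexpression found -> normal form.

Answer: yes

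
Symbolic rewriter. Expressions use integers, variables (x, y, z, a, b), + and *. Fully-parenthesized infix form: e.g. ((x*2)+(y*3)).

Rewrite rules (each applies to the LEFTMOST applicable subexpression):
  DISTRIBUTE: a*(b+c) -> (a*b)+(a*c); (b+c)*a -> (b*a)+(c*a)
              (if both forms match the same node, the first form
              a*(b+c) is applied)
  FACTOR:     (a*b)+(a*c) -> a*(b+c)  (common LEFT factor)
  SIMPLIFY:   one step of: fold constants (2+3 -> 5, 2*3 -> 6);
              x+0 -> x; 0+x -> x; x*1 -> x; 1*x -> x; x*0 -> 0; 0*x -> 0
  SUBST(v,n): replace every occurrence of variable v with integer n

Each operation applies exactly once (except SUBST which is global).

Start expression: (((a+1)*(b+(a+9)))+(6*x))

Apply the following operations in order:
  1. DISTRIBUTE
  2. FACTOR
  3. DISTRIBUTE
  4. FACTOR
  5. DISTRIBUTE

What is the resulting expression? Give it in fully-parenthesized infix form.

Answer: ((((a+1)*b)+((a+1)*(a+9)))+(6*x))

Derivation:
Start: (((a+1)*(b+(a+9)))+(6*x))
Apply DISTRIBUTE at L (target: ((a+1)*(b+(a+9)))): (((a+1)*(b+(a+9)))+(6*x)) -> ((((a+1)*b)+((a+1)*(a+9)))+(6*x))
Apply FACTOR at L (target: (((a+1)*b)+((a+1)*(a+9)))): ((((a+1)*b)+((a+1)*(a+9)))+(6*x)) -> (((a+1)*(b+(a+9)))+(6*x))
Apply DISTRIBUTE at L (target: ((a+1)*(b+(a+9)))): (((a+1)*(b+(a+9)))+(6*x)) -> ((((a+1)*b)+((a+1)*(a+9)))+(6*x))
Apply FACTOR at L (target: (((a+1)*b)+((a+1)*(a+9)))): ((((a+1)*b)+((a+1)*(a+9)))+(6*x)) -> (((a+1)*(b+(a+9)))+(6*x))
Apply DISTRIBUTE at L (target: ((a+1)*(b+(a+9)))): (((a+1)*(b+(a+9)))+(6*x)) -> ((((a+1)*b)+((a+1)*(a+9)))+(6*x))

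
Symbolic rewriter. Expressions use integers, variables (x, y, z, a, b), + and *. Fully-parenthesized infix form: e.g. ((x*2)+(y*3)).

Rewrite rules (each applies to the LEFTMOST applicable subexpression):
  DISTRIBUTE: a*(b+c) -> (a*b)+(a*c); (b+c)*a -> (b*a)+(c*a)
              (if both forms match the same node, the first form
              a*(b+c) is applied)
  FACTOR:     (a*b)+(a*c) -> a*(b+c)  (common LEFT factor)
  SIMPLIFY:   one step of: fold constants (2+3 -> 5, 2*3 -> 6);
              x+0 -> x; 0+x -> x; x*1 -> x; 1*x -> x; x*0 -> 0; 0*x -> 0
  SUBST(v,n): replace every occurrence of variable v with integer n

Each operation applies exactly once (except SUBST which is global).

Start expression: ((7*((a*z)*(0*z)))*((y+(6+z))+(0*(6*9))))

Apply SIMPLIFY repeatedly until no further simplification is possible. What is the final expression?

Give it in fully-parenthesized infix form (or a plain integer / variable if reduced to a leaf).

Start: ((7*((a*z)*(0*z)))*((y+(6+z))+(0*(6*9))))
Step 1: at LRR: (0*z) -> 0; overall: ((7*((a*z)*(0*z)))*((y+(6+z))+(0*(6*9)))) -> ((7*((a*z)*0))*((y+(6+z))+(0*(6*9))))
Step 2: at LR: ((a*z)*0) -> 0; overall: ((7*((a*z)*0))*((y+(6+z))+(0*(6*9)))) -> ((7*0)*((y+(6+z))+(0*(6*9))))
Step 3: at L: (7*0) -> 0; overall: ((7*0)*((y+(6+z))+(0*(6*9)))) -> (0*((y+(6+z))+(0*(6*9))))
Step 4: at root: (0*((y+(6+z))+(0*(6*9)))) -> 0; overall: (0*((y+(6+z))+(0*(6*9)))) -> 0
Fixed point: 0

Answer: 0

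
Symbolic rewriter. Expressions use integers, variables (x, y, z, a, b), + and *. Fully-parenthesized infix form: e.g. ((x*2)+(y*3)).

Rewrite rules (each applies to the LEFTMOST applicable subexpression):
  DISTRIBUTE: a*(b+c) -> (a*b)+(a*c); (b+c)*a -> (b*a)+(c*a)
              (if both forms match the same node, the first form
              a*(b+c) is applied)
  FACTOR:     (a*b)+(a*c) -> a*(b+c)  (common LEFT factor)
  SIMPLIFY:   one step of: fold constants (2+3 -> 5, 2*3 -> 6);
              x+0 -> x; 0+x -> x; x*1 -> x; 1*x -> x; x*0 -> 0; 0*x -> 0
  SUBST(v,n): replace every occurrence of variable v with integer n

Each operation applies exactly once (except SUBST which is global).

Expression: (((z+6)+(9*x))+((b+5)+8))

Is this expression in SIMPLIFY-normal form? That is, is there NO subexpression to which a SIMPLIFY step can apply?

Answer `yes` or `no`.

Expression: (((z+6)+(9*x))+((b+5)+8))
Scanning for simplifiable subexpressions (pre-order)...
  at root: (((z+6)+(9*x))+((b+5)+8)) (not simplifiable)
  at L: ((z+6)+(9*x)) (not simplifiable)
  at LL: (z+6) (not simplifiable)
  at LR: (9*x) (not simplifiable)
  at R: ((b+5)+8) (not simplifiable)
  at RL: (b+5) (not simplifiable)
Result: no simplifiable subexpression found -> normal form.

Answer: yes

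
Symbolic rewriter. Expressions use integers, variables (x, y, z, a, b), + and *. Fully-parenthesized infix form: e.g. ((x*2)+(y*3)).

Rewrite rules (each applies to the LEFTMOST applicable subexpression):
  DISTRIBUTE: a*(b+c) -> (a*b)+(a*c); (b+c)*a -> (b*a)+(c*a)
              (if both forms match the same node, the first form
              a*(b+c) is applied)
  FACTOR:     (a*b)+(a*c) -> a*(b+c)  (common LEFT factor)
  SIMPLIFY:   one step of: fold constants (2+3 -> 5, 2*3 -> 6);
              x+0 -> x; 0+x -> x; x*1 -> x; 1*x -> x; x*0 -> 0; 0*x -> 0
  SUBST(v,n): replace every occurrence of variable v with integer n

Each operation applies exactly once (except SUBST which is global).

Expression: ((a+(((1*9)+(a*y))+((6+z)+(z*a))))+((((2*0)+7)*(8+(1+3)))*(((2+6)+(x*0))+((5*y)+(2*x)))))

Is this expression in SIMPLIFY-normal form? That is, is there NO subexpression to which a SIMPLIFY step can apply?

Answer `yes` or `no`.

Answer: no

Derivation:
Expression: ((a+(((1*9)+(a*y))+((6+z)+(z*a))))+((((2*0)+7)*(8+(1+3)))*(((2+6)+(x*0))+((5*y)+(2*x)))))
Scanning for simplifiable subexpressions (pre-order)...
  at root: ((a+(((1*9)+(a*y))+((6+z)+(z*a))))+((((2*0)+7)*(8+(1+3)))*(((2+6)+(x*0))+((5*y)+(2*x))))) (not simplifiable)
  at L: (a+(((1*9)+(a*y))+((6+z)+(z*a)))) (not simplifiable)
  at LR: (((1*9)+(a*y))+((6+z)+(z*a))) (not simplifiable)
  at LRL: ((1*9)+(a*y)) (not simplifiable)
  at LRLL: (1*9) (SIMPLIFIABLE)
  at LRLR: (a*y) (not simplifiable)
  at LRR: ((6+z)+(z*a)) (not simplifiable)
  at LRRL: (6+z) (not simplifiable)
  at LRRR: (z*a) (not simplifiable)
  at R: ((((2*0)+7)*(8+(1+3)))*(((2+6)+(x*0))+((5*y)+(2*x)))) (not simplifiable)
  at RL: (((2*0)+7)*(8+(1+3))) (not simplifiable)
  at RLL: ((2*0)+7) (not simplifiable)
  at RLLL: (2*0) (SIMPLIFIABLE)
  at RLR: (8+(1+3)) (not simplifiable)
  at RLRR: (1+3) (SIMPLIFIABLE)
  at RR: (((2+6)+(x*0))+((5*y)+(2*x))) (not simplifiable)
  at RRL: ((2+6)+(x*0)) (not simplifiable)
  at RRLL: (2+6) (SIMPLIFIABLE)
  at RRLR: (x*0) (SIMPLIFIABLE)
  at RRR: ((5*y)+(2*x)) (not simplifiable)
  at RRRL: (5*y) (not simplifiable)
  at RRRR: (2*x) (not simplifiable)
Found simplifiable subexpr at path LRLL: (1*9)
One SIMPLIFY step would give: ((a+((9+(a*y))+((6+z)+(z*a))))+((((2*0)+7)*(8+(1+3)))*(((2+6)+(x*0))+((5*y)+(2*x)))))
-> NOT in normal form.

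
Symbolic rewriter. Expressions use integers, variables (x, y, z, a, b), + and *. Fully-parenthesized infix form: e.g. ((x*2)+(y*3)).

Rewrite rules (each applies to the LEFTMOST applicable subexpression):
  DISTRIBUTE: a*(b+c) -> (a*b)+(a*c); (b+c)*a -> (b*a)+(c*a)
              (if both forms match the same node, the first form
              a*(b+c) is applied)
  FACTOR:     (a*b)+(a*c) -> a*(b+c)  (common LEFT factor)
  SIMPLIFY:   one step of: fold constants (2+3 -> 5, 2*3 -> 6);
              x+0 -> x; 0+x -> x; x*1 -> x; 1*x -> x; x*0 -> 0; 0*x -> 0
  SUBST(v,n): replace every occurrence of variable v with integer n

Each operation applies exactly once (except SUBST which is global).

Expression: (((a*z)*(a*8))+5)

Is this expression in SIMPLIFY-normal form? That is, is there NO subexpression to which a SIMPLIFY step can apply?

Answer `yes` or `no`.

Answer: yes

Derivation:
Expression: (((a*z)*(a*8))+5)
Scanning for simplifiable subexpressions (pre-order)...
  at root: (((a*z)*(a*8))+5) (not simplifiable)
  at L: ((a*z)*(a*8)) (not simplifiable)
  at LL: (a*z) (not simplifiable)
  at LR: (a*8) (not simplifiable)
Result: no simplifiable subexpression found -> normal form.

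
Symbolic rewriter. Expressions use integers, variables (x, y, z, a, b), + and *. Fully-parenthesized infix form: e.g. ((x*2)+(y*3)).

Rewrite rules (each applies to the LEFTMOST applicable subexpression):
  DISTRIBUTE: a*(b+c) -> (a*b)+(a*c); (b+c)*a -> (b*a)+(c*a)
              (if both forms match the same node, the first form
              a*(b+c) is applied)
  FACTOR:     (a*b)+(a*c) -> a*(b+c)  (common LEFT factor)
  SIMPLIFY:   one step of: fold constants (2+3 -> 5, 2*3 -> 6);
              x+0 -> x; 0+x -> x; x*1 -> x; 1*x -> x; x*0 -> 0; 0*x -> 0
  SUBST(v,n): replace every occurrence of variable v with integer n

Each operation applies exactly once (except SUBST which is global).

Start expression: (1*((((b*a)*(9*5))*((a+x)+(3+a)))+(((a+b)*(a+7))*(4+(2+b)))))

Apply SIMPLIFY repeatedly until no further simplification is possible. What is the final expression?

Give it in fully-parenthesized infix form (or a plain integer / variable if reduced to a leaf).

Start: (1*((((b*a)*(9*5))*((a+x)+(3+a)))+(((a+b)*(a+7))*(4+(2+b)))))
Step 1: at root: (1*((((b*a)*(9*5))*((a+x)+(3+a)))+(((a+b)*(a+7))*(4+(2+b))))) -> ((((b*a)*(9*5))*((a+x)+(3+a)))+(((a+b)*(a+7))*(4+(2+b)))); overall: (1*((((b*a)*(9*5))*((a+x)+(3+a)))+(((a+b)*(a+7))*(4+(2+b))))) -> ((((b*a)*(9*5))*((a+x)+(3+a)))+(((a+b)*(a+7))*(4+(2+b))))
Step 2: at LLR: (9*5) -> 45; overall: ((((b*a)*(9*5))*((a+x)+(3+a)))+(((a+b)*(a+7))*(4+(2+b)))) -> ((((b*a)*45)*((a+x)+(3+a)))+(((a+b)*(a+7))*(4+(2+b))))
Fixed point: ((((b*a)*45)*((a+x)+(3+a)))+(((a+b)*(a+7))*(4+(2+b))))

Answer: ((((b*a)*45)*((a+x)+(3+a)))+(((a+b)*(a+7))*(4+(2+b))))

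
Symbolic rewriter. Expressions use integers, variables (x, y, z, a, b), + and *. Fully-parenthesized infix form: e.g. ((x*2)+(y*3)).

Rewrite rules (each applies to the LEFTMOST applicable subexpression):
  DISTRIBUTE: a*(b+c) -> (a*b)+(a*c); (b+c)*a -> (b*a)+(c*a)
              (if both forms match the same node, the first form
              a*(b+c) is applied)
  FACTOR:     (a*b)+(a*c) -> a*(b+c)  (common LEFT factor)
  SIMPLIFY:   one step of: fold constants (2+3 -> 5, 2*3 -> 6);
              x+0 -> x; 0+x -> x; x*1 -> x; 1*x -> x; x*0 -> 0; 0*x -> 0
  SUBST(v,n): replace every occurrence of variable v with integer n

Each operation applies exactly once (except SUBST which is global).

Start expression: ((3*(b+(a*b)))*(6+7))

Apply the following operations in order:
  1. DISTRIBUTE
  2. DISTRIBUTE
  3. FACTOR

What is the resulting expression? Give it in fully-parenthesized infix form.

Start: ((3*(b+(a*b)))*(6+7))
Apply DISTRIBUTE at root (target: ((3*(b+(a*b)))*(6+7))): ((3*(b+(a*b)))*(6+7)) -> (((3*(b+(a*b)))*6)+((3*(b+(a*b)))*7))
Apply DISTRIBUTE at LL (target: (3*(b+(a*b)))): (((3*(b+(a*b)))*6)+((3*(b+(a*b)))*7)) -> ((((3*b)+(3*(a*b)))*6)+((3*(b+(a*b)))*7))
Apply FACTOR at LL (target: ((3*b)+(3*(a*b)))): ((((3*b)+(3*(a*b)))*6)+((3*(b+(a*b)))*7)) -> (((3*(b+(a*b)))*6)+((3*(b+(a*b)))*7))

Answer: (((3*(b+(a*b)))*6)+((3*(b+(a*b)))*7))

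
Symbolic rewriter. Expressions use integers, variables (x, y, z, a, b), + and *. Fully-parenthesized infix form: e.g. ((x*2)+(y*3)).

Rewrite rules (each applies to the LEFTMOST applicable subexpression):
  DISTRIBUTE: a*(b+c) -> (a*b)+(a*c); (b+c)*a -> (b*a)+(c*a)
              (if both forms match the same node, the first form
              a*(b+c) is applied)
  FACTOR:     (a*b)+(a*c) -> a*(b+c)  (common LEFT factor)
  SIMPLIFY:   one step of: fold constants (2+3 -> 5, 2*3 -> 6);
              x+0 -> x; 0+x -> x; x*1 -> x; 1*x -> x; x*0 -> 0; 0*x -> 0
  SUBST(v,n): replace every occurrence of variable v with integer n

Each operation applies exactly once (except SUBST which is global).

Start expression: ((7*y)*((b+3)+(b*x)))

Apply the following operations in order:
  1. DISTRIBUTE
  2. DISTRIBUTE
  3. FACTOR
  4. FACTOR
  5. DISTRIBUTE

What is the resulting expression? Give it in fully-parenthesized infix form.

Start: ((7*y)*((b+3)+(b*x)))
Apply DISTRIBUTE at root (target: ((7*y)*((b+3)+(b*x)))): ((7*y)*((b+3)+(b*x))) -> (((7*y)*(b+3))+((7*y)*(b*x)))
Apply DISTRIBUTE at L (target: ((7*y)*(b+3))): (((7*y)*(b+3))+((7*y)*(b*x))) -> ((((7*y)*b)+((7*y)*3))+((7*y)*(b*x)))
Apply FACTOR at L (target: (((7*y)*b)+((7*y)*3))): ((((7*y)*b)+((7*y)*3))+((7*y)*(b*x))) -> (((7*y)*(b+3))+((7*y)*(b*x)))
Apply FACTOR at root (target: (((7*y)*(b+3))+((7*y)*(b*x)))): (((7*y)*(b+3))+((7*y)*(b*x))) -> ((7*y)*((b+3)+(b*x)))
Apply DISTRIBUTE at root (target: ((7*y)*((b+3)+(b*x)))): ((7*y)*((b+3)+(b*x))) -> (((7*y)*(b+3))+((7*y)*(b*x)))

Answer: (((7*y)*(b+3))+((7*y)*(b*x)))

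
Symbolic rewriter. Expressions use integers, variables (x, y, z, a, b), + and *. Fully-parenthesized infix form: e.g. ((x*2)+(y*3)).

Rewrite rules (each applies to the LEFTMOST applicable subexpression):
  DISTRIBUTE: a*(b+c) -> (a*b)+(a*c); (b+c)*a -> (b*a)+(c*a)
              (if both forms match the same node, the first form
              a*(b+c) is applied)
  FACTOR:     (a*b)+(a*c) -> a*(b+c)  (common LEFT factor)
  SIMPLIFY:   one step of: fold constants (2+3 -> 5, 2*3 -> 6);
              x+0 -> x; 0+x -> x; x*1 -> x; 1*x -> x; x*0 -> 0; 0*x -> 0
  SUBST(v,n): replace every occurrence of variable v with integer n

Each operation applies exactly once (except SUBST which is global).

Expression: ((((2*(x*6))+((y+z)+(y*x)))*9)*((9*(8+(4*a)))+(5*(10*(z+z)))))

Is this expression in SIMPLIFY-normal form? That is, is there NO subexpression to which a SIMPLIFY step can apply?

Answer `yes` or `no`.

Expression: ((((2*(x*6))+((y+z)+(y*x)))*9)*((9*(8+(4*a)))+(5*(10*(z+z)))))
Scanning for simplifiable subexpressions (pre-order)...
  at root: ((((2*(x*6))+((y+z)+(y*x)))*9)*((9*(8+(4*a)))+(5*(10*(z+z))))) (not simplifiable)
  at L: (((2*(x*6))+((y+z)+(y*x)))*9) (not simplifiable)
  at LL: ((2*(x*6))+((y+z)+(y*x))) (not simplifiable)
  at LLL: (2*(x*6)) (not simplifiable)
  at LLLR: (x*6) (not simplifiable)
  at LLR: ((y+z)+(y*x)) (not simplifiable)
  at LLRL: (y+z) (not simplifiable)
  at LLRR: (y*x) (not simplifiable)
  at R: ((9*(8+(4*a)))+(5*(10*(z+z)))) (not simplifiable)
  at RL: (9*(8+(4*a))) (not simplifiable)
  at RLR: (8+(4*a)) (not simplifiable)
  at RLRR: (4*a) (not simplifiable)
  at RR: (5*(10*(z+z))) (not simplifiable)
  at RRR: (10*(z+z)) (not simplifiable)
  at RRRR: (z+z) (not simplifiable)
Result: no simplifiable subexpression found -> normal form.

Answer: yes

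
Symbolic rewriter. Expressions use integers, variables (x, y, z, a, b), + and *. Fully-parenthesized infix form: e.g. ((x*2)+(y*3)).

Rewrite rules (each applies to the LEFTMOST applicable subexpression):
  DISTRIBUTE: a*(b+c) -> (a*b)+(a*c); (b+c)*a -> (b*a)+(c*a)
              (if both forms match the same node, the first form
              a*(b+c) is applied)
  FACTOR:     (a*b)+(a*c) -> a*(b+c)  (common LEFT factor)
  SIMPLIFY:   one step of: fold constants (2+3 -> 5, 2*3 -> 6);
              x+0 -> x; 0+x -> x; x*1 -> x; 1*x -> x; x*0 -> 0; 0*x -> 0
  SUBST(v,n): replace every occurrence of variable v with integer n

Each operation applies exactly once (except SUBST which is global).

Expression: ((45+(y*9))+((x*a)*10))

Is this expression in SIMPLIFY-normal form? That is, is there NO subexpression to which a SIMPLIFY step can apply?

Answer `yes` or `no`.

Answer: yes

Derivation:
Expression: ((45+(y*9))+((x*a)*10))
Scanning for simplifiable subexpressions (pre-order)...
  at root: ((45+(y*9))+((x*a)*10)) (not simplifiable)
  at L: (45+(y*9)) (not simplifiable)
  at LR: (y*9) (not simplifiable)
  at R: ((x*a)*10) (not simplifiable)
  at RL: (x*a) (not simplifiable)
Result: no simplifiable subexpression found -> normal form.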